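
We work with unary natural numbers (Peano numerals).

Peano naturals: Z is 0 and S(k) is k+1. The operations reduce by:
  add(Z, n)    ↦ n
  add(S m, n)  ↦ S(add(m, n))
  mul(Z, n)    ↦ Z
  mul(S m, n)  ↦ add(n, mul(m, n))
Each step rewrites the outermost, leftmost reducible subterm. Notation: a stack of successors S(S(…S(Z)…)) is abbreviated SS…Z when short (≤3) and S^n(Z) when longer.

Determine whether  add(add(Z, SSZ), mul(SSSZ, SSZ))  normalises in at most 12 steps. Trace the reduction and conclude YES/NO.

  start: add(add(Z, SSZ), mul(SSSZ, SSZ))
  [1] add(SSZ, mul(SSSZ, SSZ))
  [2] S(add(SZ, mul(SSSZ, SSZ)))
  [3] S(S(add(Z, mul(SSSZ, SSZ))))
  [4] S(S(mul(SSSZ, SSZ)))
  [5] S(S(add(SSZ, mul(SSZ, SSZ))))
  [6] S(S(S(add(SZ, mul(SSZ, SSZ)))))
  [7] S(S(S(S(add(Z, mul(SSZ, SSZ))))))
  [8] S(S(S(S(mul(SSZ, SSZ)))))
  [9] S(S(S(S(add(SSZ, mul(SZ, SSZ))))))
  [10] S(S(S(S(S(add(SZ, mul(SZ, SSZ)))))))
  [11] S(S(S(S(S(S(add(Z, mul(SZ, SSZ))))))))
  [12] S(S(S(S(S(S(mul(SZ, SSZ)))))))

Answer: NO — after 12 steps the term is S(S(S(S(S(S(mul(SZ, SSZ))))))), not yet normal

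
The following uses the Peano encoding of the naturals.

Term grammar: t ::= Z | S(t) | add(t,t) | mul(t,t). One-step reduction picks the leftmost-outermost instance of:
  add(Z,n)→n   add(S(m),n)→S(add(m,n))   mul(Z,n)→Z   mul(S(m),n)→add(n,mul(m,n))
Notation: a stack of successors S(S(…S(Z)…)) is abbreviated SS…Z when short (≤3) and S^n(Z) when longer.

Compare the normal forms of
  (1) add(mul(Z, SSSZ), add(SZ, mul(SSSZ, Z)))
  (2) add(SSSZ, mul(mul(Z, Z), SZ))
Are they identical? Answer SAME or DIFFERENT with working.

Answer: DIFFERENT — A ⇓ SZ, B ⇓ SSSZ

Reduction:
Term A:
  start: add(mul(Z, SSSZ), add(SZ, mul(SSSZ, Z)))
  →1  add(Z, add(SZ, mul(SSSZ, Z)))
  →2  add(SZ, mul(SSSZ, Z))
  →3  S(add(Z, mul(SSSZ, Z)))
  →4  S(mul(SSSZ, Z))
  →5  S(add(Z, mul(SSZ, Z)))
  →6  S(mul(SSZ, Z))
  →7  S(add(Z, mul(SZ, Z)))
  →8  S(mul(SZ, Z))
  →9  S(add(Z, mul(Z, Z)))
  →10  S(mul(Z, Z))
  →11  SZ

Term B:
  start: add(SSSZ, mul(mul(Z, Z), SZ))
  →1  S(add(SSZ, mul(mul(Z, Z), SZ)))
  →2  S(S(add(SZ, mul(mul(Z, Z), SZ))))
  →3  S(S(S(add(Z, mul(mul(Z, Z), SZ)))))
  →4  S(S(S(mul(mul(Z, Z), SZ))))
  →5  S(S(S(mul(Z, SZ))))
  →6  SSSZ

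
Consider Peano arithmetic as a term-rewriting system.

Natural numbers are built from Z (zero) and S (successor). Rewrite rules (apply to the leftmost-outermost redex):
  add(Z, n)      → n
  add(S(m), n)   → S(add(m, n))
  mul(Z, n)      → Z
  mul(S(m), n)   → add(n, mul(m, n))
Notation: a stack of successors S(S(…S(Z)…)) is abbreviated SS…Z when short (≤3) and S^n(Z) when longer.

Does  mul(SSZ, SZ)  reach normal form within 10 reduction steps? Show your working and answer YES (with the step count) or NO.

  start: mul(SSZ, SZ)
  →1  add(SZ, mul(SZ, SZ))
  →2  S(add(Z, mul(SZ, SZ)))
  →3  S(mul(SZ, SZ))
  →4  S(add(SZ, mul(Z, SZ)))
  →5  S(S(add(Z, mul(Z, SZ))))
  →6  S(S(mul(Z, SZ)))
  →7  SSZ

Answer: YES — reaches normal form SSZ in 7 ≤ 10 steps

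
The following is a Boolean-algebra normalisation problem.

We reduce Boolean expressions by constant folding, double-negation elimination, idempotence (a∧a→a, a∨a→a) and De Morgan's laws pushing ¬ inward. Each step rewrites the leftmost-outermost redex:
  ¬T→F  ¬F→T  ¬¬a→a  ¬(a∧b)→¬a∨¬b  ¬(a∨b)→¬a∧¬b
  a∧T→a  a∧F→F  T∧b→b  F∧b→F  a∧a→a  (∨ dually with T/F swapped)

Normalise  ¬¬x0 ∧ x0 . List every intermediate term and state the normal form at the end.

  start: ¬¬x0 ∧ x0
  [1] x0 ∧ x0
  [2] x0

Answer: normal form = x0  (in 2 steps)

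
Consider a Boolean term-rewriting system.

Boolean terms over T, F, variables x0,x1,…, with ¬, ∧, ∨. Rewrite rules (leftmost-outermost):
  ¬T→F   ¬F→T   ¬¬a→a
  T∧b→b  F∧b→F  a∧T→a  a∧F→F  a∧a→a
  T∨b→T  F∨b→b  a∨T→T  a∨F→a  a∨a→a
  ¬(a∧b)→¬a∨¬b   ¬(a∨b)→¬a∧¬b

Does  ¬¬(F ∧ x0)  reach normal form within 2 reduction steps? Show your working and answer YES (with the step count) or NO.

  start: ¬¬(F ∧ x0)
  →1  F ∧ x0
  →2  F

Answer: YES — reaches normal form F in 2 ≤ 2 steps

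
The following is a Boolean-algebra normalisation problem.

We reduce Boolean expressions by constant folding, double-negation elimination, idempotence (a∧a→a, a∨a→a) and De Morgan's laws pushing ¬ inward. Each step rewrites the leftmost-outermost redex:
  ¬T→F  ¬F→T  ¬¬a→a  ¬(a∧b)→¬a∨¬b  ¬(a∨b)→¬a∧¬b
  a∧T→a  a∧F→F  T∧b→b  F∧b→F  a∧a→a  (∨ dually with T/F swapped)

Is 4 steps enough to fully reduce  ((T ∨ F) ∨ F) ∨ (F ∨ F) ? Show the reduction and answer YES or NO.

Answer: YES — reaches normal form T in 3 ≤ 4 steps

Reduction:
  start: ((T ∨ F) ∨ F) ∨ (F ∨ F)
  [1] (T ∨ F) ∨ (F ∨ F)
  [2] T ∨ (F ∨ F)
  [3] T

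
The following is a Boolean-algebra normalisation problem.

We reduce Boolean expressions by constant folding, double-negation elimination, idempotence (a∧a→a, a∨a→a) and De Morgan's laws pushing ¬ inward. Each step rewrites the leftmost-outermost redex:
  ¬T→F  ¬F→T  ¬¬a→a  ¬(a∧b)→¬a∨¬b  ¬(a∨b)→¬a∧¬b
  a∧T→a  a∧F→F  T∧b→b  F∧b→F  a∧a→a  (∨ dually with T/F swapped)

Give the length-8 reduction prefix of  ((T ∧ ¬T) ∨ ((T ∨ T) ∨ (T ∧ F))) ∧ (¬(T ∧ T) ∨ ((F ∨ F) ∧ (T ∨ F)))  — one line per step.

  start: ((T ∧ ¬T) ∨ ((T ∨ T) ∨ (T ∧ F))) ∧ (¬(T ∧ T) ∨ ((F ∨ F) ∧ (T ∨ F)))
  [1] (¬T ∨ ((T ∨ T) ∨ (T ∧ F))) ∧ (¬(T ∧ T) ∨ ((F ∨ F) ∧ (T ∨ F)))
  [2] (F ∨ ((T ∨ T) ∨ (T ∧ F))) ∧ (¬(T ∧ T) ∨ ((F ∨ F) ∧ (T ∨ F)))
  [3] ((T ∨ T) ∨ (T ∧ F)) ∧ (¬(T ∧ T) ∨ ((F ∨ F) ∧ (T ∨ F)))
  [4] (T ∨ (T ∧ F)) ∧ (¬(T ∧ T) ∨ ((F ∨ F) ∧ (T ∨ F)))
  [5] T ∧ (¬(T ∧ T) ∨ ((F ∨ F) ∧ (T ∨ F)))
  [6] ¬(T ∧ T) ∨ ((F ∨ F) ∧ (T ∨ F))
  [7] (¬T ∨ ¬T) ∨ ((F ∨ F) ∧ (T ∨ F))
  [8] ¬T ∨ ((F ∨ F) ∧ (T ∨ F))

Answer: after 8 steps: ¬T ∨ ((F ∨ F) ∧ (T ∨ F))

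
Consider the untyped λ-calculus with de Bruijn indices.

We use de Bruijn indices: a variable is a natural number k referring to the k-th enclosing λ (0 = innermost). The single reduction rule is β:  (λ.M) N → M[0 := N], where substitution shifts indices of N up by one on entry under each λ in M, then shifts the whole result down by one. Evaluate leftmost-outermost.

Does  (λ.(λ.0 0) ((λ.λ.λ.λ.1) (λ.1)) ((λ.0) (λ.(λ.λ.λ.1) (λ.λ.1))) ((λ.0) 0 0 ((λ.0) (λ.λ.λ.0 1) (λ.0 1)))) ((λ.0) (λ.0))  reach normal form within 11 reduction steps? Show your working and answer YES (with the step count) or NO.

  start: (λ.(λ.0 0) ((λ.λ.λ.λ.1) (λ.1)) ((λ.0) (λ.(λ.λ.λ.1) (λ.λ.1))) ((λ.0) 0 0 ((λ.0) (λ.λ.λ.0 1) (λ.0 1)))) ((λ.0) (λ.0))
  step 1: (λ.0 0) ((λ.λ.λ.λ.1) (λ.(λ.0) (λ.0))) ((λ.0) (λ.(λ.λ.λ.1) (λ.λ.1))) ((λ.0) ((λ.0) (λ.0)) ((λ.0) (λ.0)) ((λ.0) (λ.λ.λ.0 1) (λ.0 ((λ.0) (λ.0)))))
  step 2: (λ.λ.λ.λ.1) (λ.(λ.0) (λ.0)) ((λ.λ.λ.λ.1) (λ.(λ.0) (λ.0))) ((λ.0) (λ.(λ.λ.λ.1) (λ.λ.1))) ((λ.0) ((λ.0) (λ.0)) ((λ.0) (λ.0)) ((λ.0) (λ.λ.λ.0 1) (λ.0 ((λ.0) (λ.0)))))
  step 3: (λ.λ.λ.1) ((λ.λ.λ.λ.1) (λ.(λ.0) (λ.0))) ((λ.0) (λ.(λ.λ.λ.1) (λ.λ.1))) ((λ.0) ((λ.0) (λ.0)) ((λ.0) (λ.0)) ((λ.0) (λ.λ.λ.0 1) (λ.0 ((λ.0) (λ.0)))))
  step 4: (λ.λ.1) ((λ.0) (λ.(λ.λ.λ.1) (λ.λ.1))) ((λ.0) ((λ.0) (λ.0)) ((λ.0) (λ.0)) ((λ.0) (λ.λ.λ.0 1) (λ.0 ((λ.0) (λ.0)))))
  step 5: (λ.(λ.0) (λ.(λ.λ.λ.1) (λ.λ.1))) ((λ.0) ((λ.0) (λ.0)) ((λ.0) (λ.0)) ((λ.0) (λ.λ.λ.0 1) (λ.0 ((λ.0) (λ.0)))))
  step 6: (λ.0) (λ.(λ.λ.λ.1) (λ.λ.1))
  step 7: λ.(λ.λ.λ.1) (λ.λ.1)
  step 8: λ.λ.λ.1

Answer: YES — reaches normal form λ.λ.λ.1 in 8 ≤ 11 steps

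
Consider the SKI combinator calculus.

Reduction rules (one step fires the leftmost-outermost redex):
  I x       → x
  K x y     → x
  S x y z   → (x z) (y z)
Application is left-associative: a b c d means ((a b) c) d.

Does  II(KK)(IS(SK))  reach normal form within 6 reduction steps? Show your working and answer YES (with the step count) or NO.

Answer: YES — reaches normal form K in 3 ≤ 6 steps

Reduction:
  start: II(KK)(IS(SK))
  →1  I(KK)(IS(SK))
  →2  KK(IS(SK))
  →3  K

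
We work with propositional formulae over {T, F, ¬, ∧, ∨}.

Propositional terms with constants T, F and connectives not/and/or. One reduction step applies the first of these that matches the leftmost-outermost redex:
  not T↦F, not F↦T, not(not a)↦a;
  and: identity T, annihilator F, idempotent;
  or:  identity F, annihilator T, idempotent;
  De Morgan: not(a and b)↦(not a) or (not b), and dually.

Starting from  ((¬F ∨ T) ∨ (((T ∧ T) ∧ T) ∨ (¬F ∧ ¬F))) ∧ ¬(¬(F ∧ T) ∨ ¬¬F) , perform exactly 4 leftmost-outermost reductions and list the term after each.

Answer: after 4 steps: ¬¬(F ∧ T) ∧ ¬¬¬F

Reduction:
  start: ((¬F ∨ T) ∨ (((T ∧ T) ∧ T) ∨ (¬F ∧ ¬F))) ∧ ¬(¬(F ∧ T) ∨ ¬¬F)
  step 1: (T ∨ (((T ∧ T) ∧ T) ∨ (¬F ∧ ¬F))) ∧ ¬(¬(F ∧ T) ∨ ¬¬F)
  step 2: T ∧ ¬(¬(F ∧ T) ∨ ¬¬F)
  step 3: ¬(¬(F ∧ T) ∨ ¬¬F)
  step 4: ¬¬(F ∧ T) ∧ ¬¬¬F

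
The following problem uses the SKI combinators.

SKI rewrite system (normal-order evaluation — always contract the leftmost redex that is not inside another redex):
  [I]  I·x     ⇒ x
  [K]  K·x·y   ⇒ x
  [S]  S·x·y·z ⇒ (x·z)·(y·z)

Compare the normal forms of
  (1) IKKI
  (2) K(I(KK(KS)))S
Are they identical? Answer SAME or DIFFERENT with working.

Answer: SAME — A ⇓ K, B ⇓ K

Reduction:
Term A:
  start: IKKI
  step 1: KKI
  step 2: K

Term B:
  start: K(I(KK(KS)))S
  step 1: I(KK(KS))
  step 2: KK(KS)
  step 3: K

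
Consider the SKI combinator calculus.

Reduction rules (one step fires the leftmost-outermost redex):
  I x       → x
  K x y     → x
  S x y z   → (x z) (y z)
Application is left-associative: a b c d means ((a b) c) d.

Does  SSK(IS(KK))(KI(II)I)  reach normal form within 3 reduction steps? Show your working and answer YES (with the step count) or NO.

Answer: NO — after 3 steps the term is S(KK)(KI(II)I)(K(IS(KK))(KI(II)I)), not yet normal

Working:
  start: SSK(IS(KK))(KI(II)I)
  step 1: S(IS(KK))(K(IS(KK)))(KI(II)I)
  step 2: IS(KK)(KI(II)I)(K(IS(KK))(KI(II)I))
  step 3: S(KK)(KI(II)I)(K(IS(KK))(KI(II)I))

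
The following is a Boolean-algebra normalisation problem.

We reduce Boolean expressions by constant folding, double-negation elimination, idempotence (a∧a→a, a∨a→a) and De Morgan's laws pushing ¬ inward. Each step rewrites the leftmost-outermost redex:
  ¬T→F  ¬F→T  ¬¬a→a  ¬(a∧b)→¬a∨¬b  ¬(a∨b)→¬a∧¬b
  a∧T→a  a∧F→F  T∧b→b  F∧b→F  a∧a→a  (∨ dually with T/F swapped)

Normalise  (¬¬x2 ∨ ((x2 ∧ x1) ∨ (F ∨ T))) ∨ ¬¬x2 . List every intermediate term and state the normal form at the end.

  start: (¬¬x2 ∨ ((x2 ∧ x1) ∨ (F ∨ T))) ∨ ¬¬x2
  step 1: (x2 ∨ ((x2 ∧ x1) ∨ (F ∨ T))) ∨ ¬¬x2
  step 2: (x2 ∨ ((x2 ∧ x1) ∨ T)) ∨ ¬¬x2
  step 3: (x2 ∨ T) ∨ ¬¬x2
  step 4: T ∨ ¬¬x2
  step 5: T

Answer: normal form = T  (in 5 steps)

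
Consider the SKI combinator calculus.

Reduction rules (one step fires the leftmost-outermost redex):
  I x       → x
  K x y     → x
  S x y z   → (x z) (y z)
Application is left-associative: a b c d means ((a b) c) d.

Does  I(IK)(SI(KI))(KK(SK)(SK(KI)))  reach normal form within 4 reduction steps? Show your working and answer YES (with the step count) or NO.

  start: I(IK)(SI(KI))(KK(SK)(SK(KI)))
  step 1: IK(SI(KI))(KK(SK)(SK(KI)))
  step 2: K(SI(KI))(KK(SK)(SK(KI)))
  step 3: SI(KI)

Answer: YES — reaches normal form SI(KI) in 3 ≤ 4 steps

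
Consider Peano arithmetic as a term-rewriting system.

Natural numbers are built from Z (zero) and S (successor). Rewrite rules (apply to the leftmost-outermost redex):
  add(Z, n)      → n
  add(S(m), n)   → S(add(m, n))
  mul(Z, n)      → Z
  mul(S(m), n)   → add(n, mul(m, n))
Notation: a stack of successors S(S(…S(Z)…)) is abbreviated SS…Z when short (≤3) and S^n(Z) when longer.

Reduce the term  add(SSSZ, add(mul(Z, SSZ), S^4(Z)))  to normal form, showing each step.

Answer: normal form = S^7(Z)  (in 6 steps)

Derivation:
  start: add(SSSZ, add(mul(Z, SSZ), S^4(Z)))
  [1] S(add(SSZ, add(mul(Z, SSZ), S^4(Z))))
  [2] S(S(add(SZ, add(mul(Z, SSZ), S^4(Z)))))
  [3] S(S(S(add(Z, add(mul(Z, SSZ), S^4(Z))))))
  [4] S(S(S(add(mul(Z, SSZ), S^4(Z)))))
  [5] S(S(S(add(Z, S^4(Z)))))
  [6] S^7(Z)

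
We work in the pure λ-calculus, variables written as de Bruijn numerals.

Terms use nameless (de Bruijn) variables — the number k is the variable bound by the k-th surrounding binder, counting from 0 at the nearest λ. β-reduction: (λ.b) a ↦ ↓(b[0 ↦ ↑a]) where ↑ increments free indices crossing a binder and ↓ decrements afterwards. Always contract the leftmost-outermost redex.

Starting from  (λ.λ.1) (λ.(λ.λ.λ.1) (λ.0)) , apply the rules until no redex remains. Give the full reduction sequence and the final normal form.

Answer: normal form = λ.λ.λ.λ.1  (in 2 steps)

Derivation:
  start: (λ.λ.1) (λ.(λ.λ.λ.1) (λ.0))
  [1] λ.λ.(λ.λ.λ.1) (λ.0)
  [2] λ.λ.λ.λ.1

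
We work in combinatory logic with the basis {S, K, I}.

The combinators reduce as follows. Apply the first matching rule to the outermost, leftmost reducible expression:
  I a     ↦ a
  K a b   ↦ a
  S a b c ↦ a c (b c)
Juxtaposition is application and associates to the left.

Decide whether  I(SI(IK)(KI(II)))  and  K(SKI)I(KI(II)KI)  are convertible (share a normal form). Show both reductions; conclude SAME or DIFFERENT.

Answer: SAME — A ⇓ KI, B ⇓ KI

Derivation:
Term A:
  start: I(SI(IK)(KI(II)))
  [1] SI(IK)(KI(II))
  [2] I(KI(II))(IK(KI(II)))
  [3] KI(II)(IK(KI(II)))
  [4] I(IK(KI(II)))
  [5] IK(KI(II))
  [6] K(KI(II))
  [7] KI

Term B:
  start: K(SKI)I(KI(II)KI)
  [1] SKI(KI(II)KI)
  [2] K(KI(II)KI)(I(KI(II)KI))
  [3] KI(II)KI
  [4] IKI
  [5] KI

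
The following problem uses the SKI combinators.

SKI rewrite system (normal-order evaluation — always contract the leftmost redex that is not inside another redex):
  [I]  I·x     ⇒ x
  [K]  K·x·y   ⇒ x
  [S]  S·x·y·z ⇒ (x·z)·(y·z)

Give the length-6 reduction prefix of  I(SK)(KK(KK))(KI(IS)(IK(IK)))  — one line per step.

Answer: after 6 steps: K(IK)

Derivation:
  start: I(SK)(KK(KK))(KI(IS)(IK(IK)))
  step 1: SK(KK(KK))(KI(IS)(IK(IK)))
  step 2: K(KI(IS)(IK(IK)))(KK(KK)(KI(IS)(IK(IK))))
  step 3: KI(IS)(IK(IK))
  step 4: I(IK(IK))
  step 5: IK(IK)
  step 6: K(IK)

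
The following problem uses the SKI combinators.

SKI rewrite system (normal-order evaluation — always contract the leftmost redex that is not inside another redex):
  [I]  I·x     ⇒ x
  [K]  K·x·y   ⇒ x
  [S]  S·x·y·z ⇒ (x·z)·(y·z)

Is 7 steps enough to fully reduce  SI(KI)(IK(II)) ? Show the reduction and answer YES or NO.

Answer: YES — reaches normal form I in 5 ≤ 7 steps

Working:
  start: SI(KI)(IK(II))
  step 1: I(IK(II))(KI(IK(II)))
  step 2: IK(II)(KI(IK(II)))
  step 3: K(II)(KI(IK(II)))
  step 4: II
  step 5: I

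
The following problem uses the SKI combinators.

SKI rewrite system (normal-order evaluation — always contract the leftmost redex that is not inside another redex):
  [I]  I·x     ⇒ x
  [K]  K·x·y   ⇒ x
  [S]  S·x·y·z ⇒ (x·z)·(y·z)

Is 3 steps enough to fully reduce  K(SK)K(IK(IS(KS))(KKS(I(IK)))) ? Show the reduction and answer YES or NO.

Answer: NO — after 3 steps the term is SK(IS(KS)), not yet normal

Reduction:
  start: K(SK)K(IK(IS(KS))(KKS(I(IK))))
  [1] SK(IK(IS(KS))(KKS(I(IK))))
  [2] SK(K(IS(KS))(KKS(I(IK))))
  [3] SK(IS(KS))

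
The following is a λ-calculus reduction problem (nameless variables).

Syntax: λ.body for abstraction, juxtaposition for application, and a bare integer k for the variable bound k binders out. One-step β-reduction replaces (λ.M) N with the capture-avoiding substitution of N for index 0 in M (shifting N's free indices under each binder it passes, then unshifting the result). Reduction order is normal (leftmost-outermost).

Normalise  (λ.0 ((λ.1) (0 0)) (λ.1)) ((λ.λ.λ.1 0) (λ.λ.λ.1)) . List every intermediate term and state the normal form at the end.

  start: (λ.0 ((λ.1) (0 0)) (λ.1)) ((λ.λ.λ.1 0) (λ.λ.λ.1))
  →1  (λ.λ.λ.1 0) (λ.λ.λ.1) ((λ.(λ.λ.λ.1 0) (λ.λ.λ.1)) ((λ.λ.λ.1 0) (λ.λ.λ.1) ((λ.λ.λ.1 0) (λ.λ.λ.1)))) (λ.(λ.λ.λ.1 0) (λ.λ.λ.1))
  →2  (λ.λ.1 0) ((λ.(λ.λ.λ.1 0) (λ.λ.λ.1)) ((λ.λ.λ.1 0) (λ.λ.λ.1) ((λ.λ.λ.1 0) (λ.λ.λ.1)))) (λ.(λ.λ.λ.1 0) (λ.λ.λ.1))
  →3  (λ.(λ.(λ.λ.λ.1 0) (λ.λ.λ.1)) ((λ.λ.λ.1 0) (λ.λ.λ.1) ((λ.λ.λ.1 0) (λ.λ.λ.1))) 0) (λ.(λ.λ.λ.1 0) (λ.λ.λ.1))
  →4  (λ.(λ.λ.λ.1 0) (λ.λ.λ.1)) ((λ.λ.λ.1 0) (λ.λ.λ.1) ((λ.λ.λ.1 0) (λ.λ.λ.1))) (λ.(λ.λ.λ.1 0) (λ.λ.λ.1))
  →5  (λ.λ.λ.1 0) (λ.λ.λ.1) (λ.(λ.λ.λ.1 0) (λ.λ.λ.1))
  →6  (λ.λ.1 0) (λ.(λ.λ.λ.1 0) (λ.λ.λ.1))
  →7  λ.(λ.(λ.λ.λ.1 0) (λ.λ.λ.1)) 0
  →8  λ.(λ.λ.λ.1 0) (λ.λ.λ.1)
  →9  λ.λ.λ.1 0

Answer: normal form = λ.λ.λ.1 0  (in 9 steps)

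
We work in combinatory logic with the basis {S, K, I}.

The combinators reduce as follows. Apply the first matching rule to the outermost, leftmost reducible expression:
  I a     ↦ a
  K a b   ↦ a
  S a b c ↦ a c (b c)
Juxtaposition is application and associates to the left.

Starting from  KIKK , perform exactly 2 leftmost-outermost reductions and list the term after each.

  start: KIKK
  →1  IK
  →2  K

Answer: after 2 steps: K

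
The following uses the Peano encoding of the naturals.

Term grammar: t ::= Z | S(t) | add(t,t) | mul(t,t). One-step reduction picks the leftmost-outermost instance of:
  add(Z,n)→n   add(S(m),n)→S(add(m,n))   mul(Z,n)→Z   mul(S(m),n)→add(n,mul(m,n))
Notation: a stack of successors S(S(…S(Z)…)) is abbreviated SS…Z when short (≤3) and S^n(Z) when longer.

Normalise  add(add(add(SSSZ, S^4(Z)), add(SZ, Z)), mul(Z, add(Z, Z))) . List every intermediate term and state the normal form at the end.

Answer: normal form = S^8(Z)  (in 24 steps)

Derivation:
  start: add(add(add(SSSZ, S^4(Z)), add(SZ, Z)), mul(Z, add(Z, Z)))
  →1  add(add(S(add(SSZ, S^4(Z))), add(SZ, Z)), mul(Z, add(Z, Z)))
  →2  add(S(add(add(SSZ, S^4(Z)), add(SZ, Z))), mul(Z, add(Z, Z)))
  →3  S(add(add(add(SSZ, S^4(Z)), add(SZ, Z)), mul(Z, add(Z, Z))))
  →4  S(add(add(S(add(SZ, S^4(Z))), add(SZ, Z)), mul(Z, add(Z, Z))))
  →5  S(add(S(add(add(SZ, S^4(Z)), add(SZ, Z))), mul(Z, add(Z, Z))))
  →6  S(S(add(add(add(SZ, S^4(Z)), add(SZ, Z)), mul(Z, add(Z, Z)))))
  →7  S(S(add(add(S(add(Z, S^4(Z))), add(SZ, Z)), mul(Z, add(Z, Z)))))
  →8  S(S(add(S(add(add(Z, S^4(Z)), add(SZ, Z))), mul(Z, add(Z, Z)))))
  →9  S(S(S(add(add(add(Z, S^4(Z)), add(SZ, Z)), mul(Z, add(Z, Z))))))
  →10  S(S(S(add(add(S^4(Z), add(SZ, Z)), mul(Z, add(Z, Z))))))
  →11  S(S(S(add(S(add(SSSZ, add(SZ, Z))), mul(Z, add(Z, Z))))))
  →12  S(S(S(S(add(add(SSSZ, add(SZ, Z)), mul(Z, add(Z, Z)))))))
  →13  S(S(S(S(add(S(add(SSZ, add(SZ, Z))), mul(Z, add(Z, Z)))))))
  →14  S(S(S(S(S(add(add(SSZ, add(SZ, Z)), mul(Z, add(Z, Z))))))))
  →15  S(S(S(S(S(add(S(add(SZ, add(SZ, Z))), mul(Z, add(Z, Z))))))))
  →16  S(S(S(S(S(S(add(add(SZ, add(SZ, Z)), mul(Z, add(Z, Z)))))))))
  →17  S(S(S(S(S(S(add(S(add(Z, add(SZ, Z))), mul(Z, add(Z, Z)))))))))
  →18  S(S(S(S(S(S(S(add(add(Z, add(SZ, Z)), mul(Z, add(Z, Z))))))))))
  →19  S(S(S(S(S(S(S(add(add(SZ, Z), mul(Z, add(Z, Z))))))))))
  →20  S(S(S(S(S(S(S(add(S(add(Z, Z)), mul(Z, add(Z, Z))))))))))
  →21  S(S(S(S(S(S(S(S(add(add(Z, Z), mul(Z, add(Z, Z)))))))))))
  →22  S(S(S(S(S(S(S(S(add(Z, mul(Z, add(Z, Z)))))))))))
  →23  S(S(S(S(S(S(S(S(mul(Z, add(Z, Z))))))))))
  →24  S^8(Z)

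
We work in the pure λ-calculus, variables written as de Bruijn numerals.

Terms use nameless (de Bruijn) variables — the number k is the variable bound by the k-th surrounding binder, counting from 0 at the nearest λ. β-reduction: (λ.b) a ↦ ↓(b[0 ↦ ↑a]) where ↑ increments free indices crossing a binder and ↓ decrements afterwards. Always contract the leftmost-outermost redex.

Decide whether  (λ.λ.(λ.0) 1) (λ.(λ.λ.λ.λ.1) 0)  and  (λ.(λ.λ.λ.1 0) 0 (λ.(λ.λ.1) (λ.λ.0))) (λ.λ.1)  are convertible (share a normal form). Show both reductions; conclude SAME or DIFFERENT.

Term A:
  start: (λ.λ.(λ.0) 1) (λ.(λ.λ.λ.λ.1) 0)
  step 1: λ.(λ.0) (λ.(λ.λ.λ.λ.1) 0)
  step 2: λ.λ.(λ.λ.λ.λ.1) 0
  step 3: λ.λ.λ.λ.λ.1

Term B:
  start: (λ.(λ.λ.λ.1 0) 0 (λ.(λ.λ.1) (λ.λ.0))) (λ.λ.1)
  step 1: (λ.λ.λ.1 0) (λ.λ.1) (λ.(λ.λ.1) (λ.λ.0))
  step 2: (λ.λ.1 0) (λ.(λ.λ.1) (λ.λ.0))
  step 3: λ.(λ.(λ.λ.1) (λ.λ.0)) 0
  step 4: λ.(λ.λ.1) (λ.λ.0)
  step 5: λ.λ.λ.λ.0

Answer: DIFFERENT — A ⇓ λ.λ.λ.λ.λ.1, B ⇓ λ.λ.λ.λ.0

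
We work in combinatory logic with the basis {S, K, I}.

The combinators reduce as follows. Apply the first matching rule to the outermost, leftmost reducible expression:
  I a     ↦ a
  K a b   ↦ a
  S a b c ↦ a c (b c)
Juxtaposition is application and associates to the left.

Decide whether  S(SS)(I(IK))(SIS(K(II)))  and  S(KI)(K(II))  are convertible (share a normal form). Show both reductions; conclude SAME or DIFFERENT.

Answer: SAME — A ⇓ S(KI)(KI), B ⇓ S(KI)(KI)

Derivation:
Term A:
  start: S(SS)(I(IK))(SIS(K(II)))
  step 1: SS(SIS(K(II)))(I(IK)(SIS(K(II))))
  step 2: S(I(IK)(SIS(K(II))))(SIS(K(II))(I(IK)(SIS(K(II)))))
  step 3: S(IK(SIS(K(II))))(SIS(K(II))(I(IK)(SIS(K(II)))))
  step 4: S(K(SIS(K(II))))(SIS(K(II))(I(IK)(SIS(K(II)))))
  step 5: S(K(I(K(II))(S(K(II)))))(SIS(K(II))(I(IK)(SIS(K(II)))))
  step 6: S(K(K(II)(S(K(II)))))(SIS(K(II))(I(IK)(SIS(K(II)))))
  step 7: S(K(II))(SIS(K(II))(I(IK)(SIS(K(II)))))
  step 8: S(KI)(SIS(K(II))(I(IK)(SIS(K(II)))))
  step 9: S(KI)(I(K(II))(S(K(II)))(I(IK)(SIS(K(II)))))
  step 10: S(KI)(K(II)(S(K(II)))(I(IK)(SIS(K(II)))))
  step 11: S(KI)(II(I(IK)(SIS(K(II)))))
  step 12: S(KI)(I(I(IK)(SIS(K(II)))))
  step 13: S(KI)(I(IK)(SIS(K(II))))
  step 14: S(KI)(IK(SIS(K(II))))
  step 15: S(KI)(K(SIS(K(II))))
  step 16: S(KI)(K(I(K(II))(S(K(II)))))
  step 17: S(KI)(K(K(II)(S(K(II)))))
  step 18: S(KI)(K(II))
  step 19: S(KI)(KI)

Term B:
  start: S(KI)(K(II))
  step 1: S(KI)(KI)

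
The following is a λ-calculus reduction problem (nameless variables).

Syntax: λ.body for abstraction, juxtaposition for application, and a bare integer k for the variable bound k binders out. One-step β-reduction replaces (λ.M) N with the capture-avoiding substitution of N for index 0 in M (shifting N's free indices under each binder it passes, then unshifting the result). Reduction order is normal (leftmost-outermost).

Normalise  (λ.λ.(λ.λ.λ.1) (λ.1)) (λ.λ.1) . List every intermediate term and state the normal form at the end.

  start: (λ.λ.(λ.λ.λ.1) (λ.1)) (λ.λ.1)
  →1  λ.(λ.λ.λ.1) (λ.1)
  →2  λ.λ.λ.1

Answer: normal form = λ.λ.λ.1  (in 2 steps)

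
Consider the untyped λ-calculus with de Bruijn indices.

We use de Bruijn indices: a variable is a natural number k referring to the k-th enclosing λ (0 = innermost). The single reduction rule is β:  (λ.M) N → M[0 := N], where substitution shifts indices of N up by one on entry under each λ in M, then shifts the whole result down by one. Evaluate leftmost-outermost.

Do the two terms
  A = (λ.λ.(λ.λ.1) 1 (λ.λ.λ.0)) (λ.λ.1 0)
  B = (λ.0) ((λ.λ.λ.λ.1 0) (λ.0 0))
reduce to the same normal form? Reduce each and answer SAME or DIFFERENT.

Answer: SAME — A ⇓ λ.λ.λ.1 0, B ⇓ λ.λ.λ.1 0

Working:
Term A:
  start: (λ.λ.(λ.λ.1) 1 (λ.λ.λ.0)) (λ.λ.1 0)
  [1] λ.(λ.λ.1) (λ.λ.1 0) (λ.λ.λ.0)
  [2] λ.(λ.λ.λ.1 0) (λ.λ.λ.0)
  [3] λ.λ.λ.1 0

Term B:
  start: (λ.0) ((λ.λ.λ.λ.1 0) (λ.0 0))
  [1] (λ.λ.λ.λ.1 0) (λ.0 0)
  [2] λ.λ.λ.1 0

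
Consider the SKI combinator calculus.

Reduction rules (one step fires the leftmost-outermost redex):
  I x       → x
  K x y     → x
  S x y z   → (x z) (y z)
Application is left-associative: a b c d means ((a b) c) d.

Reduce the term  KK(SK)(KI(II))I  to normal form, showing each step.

Answer: normal form = I  (in 3 steps)

Working:
  start: KK(SK)(KI(II))I
  →1  K(KI(II))I
  →2  KI(II)
  →3  I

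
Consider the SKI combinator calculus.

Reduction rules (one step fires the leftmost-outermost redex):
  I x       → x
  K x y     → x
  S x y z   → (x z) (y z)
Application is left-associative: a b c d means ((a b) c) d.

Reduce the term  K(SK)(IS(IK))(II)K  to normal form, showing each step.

  start: K(SK)(IS(IK))(II)K
  step 1: SK(II)K
  step 2: KK(IIK)
  step 3: K

Answer: normal form = K  (in 3 steps)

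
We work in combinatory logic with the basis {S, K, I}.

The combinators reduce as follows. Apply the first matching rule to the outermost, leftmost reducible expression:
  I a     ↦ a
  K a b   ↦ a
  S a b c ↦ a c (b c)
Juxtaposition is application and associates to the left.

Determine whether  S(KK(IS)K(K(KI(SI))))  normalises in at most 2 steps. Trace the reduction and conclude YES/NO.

  start: S(KK(IS)K(K(KI(SI))))
  step 1: S(KK(K(KI(SI))))
  step 2: SK

Answer: YES — reaches normal form SK in 2 ≤ 2 steps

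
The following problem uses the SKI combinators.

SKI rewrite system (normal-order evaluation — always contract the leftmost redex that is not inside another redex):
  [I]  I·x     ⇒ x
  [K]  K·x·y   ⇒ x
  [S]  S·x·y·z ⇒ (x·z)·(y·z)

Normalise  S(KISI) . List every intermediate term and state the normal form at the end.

Answer: normal form = SI  (in 2 steps)

Working:
  start: S(KISI)
  [1] S(II)
  [2] SI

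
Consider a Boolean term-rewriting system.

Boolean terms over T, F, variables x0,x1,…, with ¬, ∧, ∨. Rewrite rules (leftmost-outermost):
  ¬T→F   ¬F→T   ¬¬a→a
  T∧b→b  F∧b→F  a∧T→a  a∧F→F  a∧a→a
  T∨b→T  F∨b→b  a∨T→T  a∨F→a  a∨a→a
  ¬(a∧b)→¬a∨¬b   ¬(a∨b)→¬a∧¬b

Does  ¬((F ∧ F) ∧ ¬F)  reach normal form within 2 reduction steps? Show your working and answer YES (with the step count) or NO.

  start: ¬((F ∧ F) ∧ ¬F)
  step 1: ¬(F ∧ F) ∨ ¬¬F
  step 2: (¬F ∨ ¬F) ∨ ¬¬F

Answer: NO — after 2 steps the term is (¬F ∨ ¬F) ∨ ¬¬F, not yet normal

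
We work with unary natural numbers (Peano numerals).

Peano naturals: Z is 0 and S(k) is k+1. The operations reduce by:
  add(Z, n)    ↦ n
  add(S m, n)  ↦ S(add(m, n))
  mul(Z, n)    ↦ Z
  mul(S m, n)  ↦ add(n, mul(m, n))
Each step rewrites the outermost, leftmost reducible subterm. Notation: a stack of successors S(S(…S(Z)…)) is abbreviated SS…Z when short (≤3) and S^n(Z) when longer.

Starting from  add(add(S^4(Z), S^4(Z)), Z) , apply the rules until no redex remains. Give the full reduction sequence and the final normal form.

Answer: normal form = S^8(Z)  (in 14 steps)

Reduction:
  start: add(add(S^4(Z), S^4(Z)), Z)
  [1] add(S(add(SSSZ, S^4(Z))), Z)
  [2] S(add(add(SSSZ, S^4(Z)), Z))
  [3] S(add(S(add(SSZ, S^4(Z))), Z))
  [4] S(S(add(add(SSZ, S^4(Z)), Z)))
  [5] S(S(add(S(add(SZ, S^4(Z))), Z)))
  [6] S(S(S(add(add(SZ, S^4(Z)), Z))))
  [7] S(S(S(add(S(add(Z, S^4(Z))), Z))))
  [8] S(S(S(S(add(add(Z, S^4(Z)), Z)))))
  [9] S(S(S(S(add(S^4(Z), Z)))))
  [10] S(S(S(S(S(add(SSSZ, Z))))))
  [11] S(S(S(S(S(S(add(SSZ, Z)))))))
  [12] S(S(S(S(S(S(S(add(SZ, Z))))))))
  [13] S(S(S(S(S(S(S(S(add(Z, Z)))))))))
  [14] S^8(Z)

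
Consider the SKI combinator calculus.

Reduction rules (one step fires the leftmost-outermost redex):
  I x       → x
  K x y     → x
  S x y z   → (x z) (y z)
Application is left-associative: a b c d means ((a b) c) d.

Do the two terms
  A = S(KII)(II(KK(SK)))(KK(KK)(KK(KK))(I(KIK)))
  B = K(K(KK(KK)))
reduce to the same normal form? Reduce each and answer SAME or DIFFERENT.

Term A:
  start: S(KII)(II(KK(SK)))(KK(KK)(KK(KK))(I(KIK)))
  step 1: KII(KK(KK)(KK(KK))(I(KIK)))(II(KK(SK))(KK(KK)(KK(KK))(I(KIK))))
  step 2: I(KK(KK)(KK(KK))(I(KIK)))(II(KK(SK))(KK(KK)(KK(KK))(I(KIK))))
  step 3: KK(KK)(KK(KK))(I(KIK))(II(KK(SK))(KK(KK)(KK(KK))(I(KIK))))
  step 4: K(KK(KK))(I(KIK))(II(KK(SK))(KK(KK)(KK(KK))(I(KIK))))
  step 5: KK(KK)(II(KK(SK))(KK(KK)(KK(KK))(I(KIK))))
  step 6: K(II(KK(SK))(KK(KK)(KK(KK))(I(KIK))))
  step 7: K(I(KK(SK))(KK(KK)(KK(KK))(I(KIK))))
  step 8: K(KK(SK)(KK(KK)(KK(KK))(I(KIK))))
  step 9: K(K(KK(KK)(KK(KK))(I(KIK))))
  step 10: K(K(K(KK(KK))(I(KIK))))
  step 11: K(K(KK(KK)))
  step 12: K(KK)

Term B:
  start: K(K(KK(KK)))
  step 1: K(KK)

Answer: SAME — A ⇓ K(KK), B ⇓ K(KK)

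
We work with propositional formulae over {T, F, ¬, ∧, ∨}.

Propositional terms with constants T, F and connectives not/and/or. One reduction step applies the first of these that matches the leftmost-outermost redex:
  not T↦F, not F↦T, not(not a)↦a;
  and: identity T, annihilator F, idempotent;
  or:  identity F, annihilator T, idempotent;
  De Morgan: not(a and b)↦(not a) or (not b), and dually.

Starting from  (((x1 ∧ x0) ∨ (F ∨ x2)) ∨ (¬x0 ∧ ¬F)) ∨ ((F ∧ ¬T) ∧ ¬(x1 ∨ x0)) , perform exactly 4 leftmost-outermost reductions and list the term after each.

  start: (((x1 ∧ x0) ∨ (F ∨ x2)) ∨ (¬x0 ∧ ¬F)) ∨ ((F ∧ ¬T) ∧ ¬(x1 ∨ x0))
  step 1: (((x1 ∧ x0) ∨ x2) ∨ (¬x0 ∧ ¬F)) ∨ ((F ∧ ¬T) ∧ ¬(x1 ∨ x0))
  step 2: (((x1 ∧ x0) ∨ x2) ∨ (¬x0 ∧ T)) ∨ ((F ∧ ¬T) ∧ ¬(x1 ∨ x0))
  step 3: (((x1 ∧ x0) ∨ x2) ∨ ¬x0) ∨ ((F ∧ ¬T) ∧ ¬(x1 ∨ x0))
  step 4: (((x1 ∧ x0) ∨ x2) ∨ ¬x0) ∨ (F ∧ ¬(x1 ∨ x0))

Answer: after 4 steps: (((x1 ∧ x0) ∨ x2) ∨ ¬x0) ∨ (F ∧ ¬(x1 ∨ x0))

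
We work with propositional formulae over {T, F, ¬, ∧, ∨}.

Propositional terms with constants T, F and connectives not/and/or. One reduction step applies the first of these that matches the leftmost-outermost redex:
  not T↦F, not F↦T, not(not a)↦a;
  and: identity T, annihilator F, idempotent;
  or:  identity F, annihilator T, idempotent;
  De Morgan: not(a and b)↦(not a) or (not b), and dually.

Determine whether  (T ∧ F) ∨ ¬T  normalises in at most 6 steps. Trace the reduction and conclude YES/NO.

Answer: YES — reaches normal form F in 3 ≤ 6 steps

Derivation:
  start: (T ∧ F) ∨ ¬T
  [1] F ∨ ¬T
  [2] ¬T
  [3] F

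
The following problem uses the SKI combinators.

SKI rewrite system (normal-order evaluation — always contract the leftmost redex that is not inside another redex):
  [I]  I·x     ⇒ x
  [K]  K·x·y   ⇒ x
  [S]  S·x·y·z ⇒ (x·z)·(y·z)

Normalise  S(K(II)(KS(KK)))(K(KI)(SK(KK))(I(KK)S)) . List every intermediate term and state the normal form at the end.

Answer: normal form = SII  (in 4 steps)

Derivation:
  start: S(K(II)(KS(KK)))(K(KI)(SK(KK))(I(KK)S))
  [1] S(II)(K(KI)(SK(KK))(I(KK)S))
  [2] SI(K(KI)(SK(KK))(I(KK)S))
  [3] SI(KI(I(KK)S))
  [4] SII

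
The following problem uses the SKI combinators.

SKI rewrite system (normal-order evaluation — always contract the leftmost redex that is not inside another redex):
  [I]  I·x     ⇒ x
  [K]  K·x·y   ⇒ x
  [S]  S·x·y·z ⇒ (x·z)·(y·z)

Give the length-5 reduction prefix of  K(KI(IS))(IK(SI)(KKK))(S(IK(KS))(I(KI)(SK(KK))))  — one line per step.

  start: K(KI(IS))(IK(SI)(KKK))(S(IK(KS))(I(KI)(SK(KK))))
  step 1: KI(IS)(S(IK(KS))(I(KI)(SK(KK))))
  step 2: I(S(IK(KS))(I(KI)(SK(KK))))
  step 3: S(IK(KS))(I(KI)(SK(KK)))
  step 4: S(K(KS))(I(KI)(SK(KK)))
  step 5: S(K(KS))(KI(SK(KK)))

Answer: after 5 steps: S(K(KS))(KI(SK(KK)))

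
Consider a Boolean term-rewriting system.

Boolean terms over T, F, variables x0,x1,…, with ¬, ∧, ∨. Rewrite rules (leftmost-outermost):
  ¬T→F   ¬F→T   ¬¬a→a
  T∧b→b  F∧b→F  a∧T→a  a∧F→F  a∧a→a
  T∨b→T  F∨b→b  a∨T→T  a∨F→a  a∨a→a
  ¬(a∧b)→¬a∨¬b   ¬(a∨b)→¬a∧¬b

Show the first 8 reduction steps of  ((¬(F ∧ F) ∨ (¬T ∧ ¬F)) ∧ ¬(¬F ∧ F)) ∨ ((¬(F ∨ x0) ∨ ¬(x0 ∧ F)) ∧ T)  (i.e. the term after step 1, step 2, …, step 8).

Answer: after 8 steps: ¬F ∨ ((¬(F ∨ x0) ∨ ¬(x0 ∧ F)) ∧ T)

Derivation:
  start: ((¬(F ∧ F) ∨ (¬T ∧ ¬F)) ∧ ¬(¬F ∧ F)) ∨ ((¬(F ∨ x0) ∨ ¬(x0 ∧ F)) ∧ T)
  [1] (((¬F ∨ ¬F) ∨ (¬T ∧ ¬F)) ∧ ¬(¬F ∧ F)) ∨ ((¬(F ∨ x0) ∨ ¬(x0 ∧ F)) ∧ T)
  [2] ((¬F ∨ (¬T ∧ ¬F)) ∧ ¬(¬F ∧ F)) ∨ ((¬(F ∨ x0) ∨ ¬(x0 ∧ F)) ∧ T)
  [3] ((T ∨ (¬T ∧ ¬F)) ∧ ¬(¬F ∧ F)) ∨ ((¬(F ∨ x0) ∨ ¬(x0 ∧ F)) ∧ T)
  [4] (T ∧ ¬(¬F ∧ F)) ∨ ((¬(F ∨ x0) ∨ ¬(x0 ∧ F)) ∧ T)
  [5] ¬(¬F ∧ F) ∨ ((¬(F ∨ x0) ∨ ¬(x0 ∧ F)) ∧ T)
  [6] (¬¬F ∨ ¬F) ∨ ((¬(F ∨ x0) ∨ ¬(x0 ∧ F)) ∧ T)
  [7] (F ∨ ¬F) ∨ ((¬(F ∨ x0) ∨ ¬(x0 ∧ F)) ∧ T)
  [8] ¬F ∨ ((¬(F ∨ x0) ∨ ¬(x0 ∧ F)) ∧ T)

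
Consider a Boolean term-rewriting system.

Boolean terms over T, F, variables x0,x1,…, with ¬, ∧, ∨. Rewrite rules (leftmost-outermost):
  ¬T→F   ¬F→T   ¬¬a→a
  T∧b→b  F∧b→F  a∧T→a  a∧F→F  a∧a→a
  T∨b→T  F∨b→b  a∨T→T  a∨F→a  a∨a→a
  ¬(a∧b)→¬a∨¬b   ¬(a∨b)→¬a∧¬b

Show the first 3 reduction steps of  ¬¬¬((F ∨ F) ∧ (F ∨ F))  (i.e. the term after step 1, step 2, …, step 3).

Answer: after 3 steps: ¬(F ∨ F)

Derivation:
  start: ¬¬¬((F ∨ F) ∧ (F ∨ F))
  →1  ¬((F ∨ F) ∧ (F ∨ F))
  →2  ¬(F ∨ F) ∨ ¬(F ∨ F)
  →3  ¬(F ∨ F)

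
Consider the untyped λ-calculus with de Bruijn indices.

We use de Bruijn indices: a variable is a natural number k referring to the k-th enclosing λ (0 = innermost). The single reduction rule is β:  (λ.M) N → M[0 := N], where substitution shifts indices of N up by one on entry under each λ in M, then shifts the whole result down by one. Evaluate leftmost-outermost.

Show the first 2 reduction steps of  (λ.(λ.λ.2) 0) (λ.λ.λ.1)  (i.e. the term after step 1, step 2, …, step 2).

Answer: after 2 steps: λ.λ.λ.λ.1

Working:
  start: (λ.(λ.λ.2) 0) (λ.λ.λ.1)
  [1] (λ.λ.λ.λ.λ.1) (λ.λ.λ.1)
  [2] λ.λ.λ.λ.1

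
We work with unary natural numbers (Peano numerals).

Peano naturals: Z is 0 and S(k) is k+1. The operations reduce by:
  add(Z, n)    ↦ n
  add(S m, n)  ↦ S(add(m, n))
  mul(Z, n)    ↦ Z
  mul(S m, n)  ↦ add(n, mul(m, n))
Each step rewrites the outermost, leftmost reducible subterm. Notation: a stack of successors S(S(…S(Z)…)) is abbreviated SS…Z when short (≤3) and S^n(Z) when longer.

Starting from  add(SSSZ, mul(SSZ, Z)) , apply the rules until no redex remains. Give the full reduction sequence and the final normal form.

Answer: normal form = SSSZ  (in 9 steps)

Derivation:
  start: add(SSSZ, mul(SSZ, Z))
  [1] S(add(SSZ, mul(SSZ, Z)))
  [2] S(S(add(SZ, mul(SSZ, Z))))
  [3] S(S(S(add(Z, mul(SSZ, Z)))))
  [4] S(S(S(mul(SSZ, Z))))
  [5] S(S(S(add(Z, mul(SZ, Z)))))
  [6] S(S(S(mul(SZ, Z))))
  [7] S(S(S(add(Z, mul(Z, Z)))))
  [8] S(S(S(mul(Z, Z))))
  [9] SSSZ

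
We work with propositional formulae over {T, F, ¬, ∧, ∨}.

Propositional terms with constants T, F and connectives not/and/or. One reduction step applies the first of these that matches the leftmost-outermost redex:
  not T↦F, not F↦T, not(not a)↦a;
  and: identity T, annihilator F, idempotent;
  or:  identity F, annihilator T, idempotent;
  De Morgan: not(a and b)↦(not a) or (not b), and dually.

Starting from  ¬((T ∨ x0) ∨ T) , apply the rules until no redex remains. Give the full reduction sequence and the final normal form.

Answer: normal form = F  (in 5 steps)

Working:
  start: ¬((T ∨ x0) ∨ T)
  step 1: ¬(T ∨ x0) ∧ ¬T
  step 2: (¬T ∧ ¬x0) ∧ ¬T
  step 3: (F ∧ ¬x0) ∧ ¬T
  step 4: F ∧ ¬T
  step 5: F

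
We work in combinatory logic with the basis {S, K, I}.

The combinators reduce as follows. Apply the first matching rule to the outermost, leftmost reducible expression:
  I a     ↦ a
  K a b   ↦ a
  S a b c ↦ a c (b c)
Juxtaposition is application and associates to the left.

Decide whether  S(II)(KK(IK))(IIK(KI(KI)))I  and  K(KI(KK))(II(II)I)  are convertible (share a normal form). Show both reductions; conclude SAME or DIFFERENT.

Term A:
  start: S(II)(KK(IK))(IIK(KI(KI)))I
  [1] II(IIK(KI(KI)))(KK(IK)(IIK(KI(KI))))I
  [2] I(IIK(KI(KI)))(KK(IK)(IIK(KI(KI))))I
  [3] IIK(KI(KI))(KK(IK)(IIK(KI(KI))))I
  [4] IK(KI(KI))(KK(IK)(IIK(KI(KI))))I
  [5] K(KI(KI))(KK(IK)(IIK(KI(KI))))I
  [6] KI(KI)I
  [7] II
  [8] I

Term B:
  start: K(KI(KK))(II(II)I)
  [1] KI(KK)
  [2] I

Answer: SAME — A ⇓ I, B ⇓ I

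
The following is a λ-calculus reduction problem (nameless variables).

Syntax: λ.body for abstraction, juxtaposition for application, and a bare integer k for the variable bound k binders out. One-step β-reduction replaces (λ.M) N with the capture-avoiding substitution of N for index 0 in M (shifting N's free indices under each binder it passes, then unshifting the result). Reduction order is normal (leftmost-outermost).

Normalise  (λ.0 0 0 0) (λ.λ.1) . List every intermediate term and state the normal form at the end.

Answer: normal form = λ.λ.λ.1  (in 4 steps)

Working:
  start: (λ.0 0 0 0) (λ.λ.1)
  →1  (λ.λ.1) (λ.λ.1) (λ.λ.1) (λ.λ.1)
  →2  (λ.λ.λ.1) (λ.λ.1) (λ.λ.1)
  →3  (λ.λ.1) (λ.λ.1)
  →4  λ.λ.λ.1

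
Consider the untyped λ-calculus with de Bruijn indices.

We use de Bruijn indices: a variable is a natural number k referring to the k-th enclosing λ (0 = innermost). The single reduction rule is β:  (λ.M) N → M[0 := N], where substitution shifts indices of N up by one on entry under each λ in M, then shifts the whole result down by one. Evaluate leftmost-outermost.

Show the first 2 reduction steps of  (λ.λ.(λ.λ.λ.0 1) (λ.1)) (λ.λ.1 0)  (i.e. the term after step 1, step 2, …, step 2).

Answer: after 2 steps: λ.λ.λ.0 1

Working:
  start: (λ.λ.(λ.λ.λ.0 1) (λ.1)) (λ.λ.1 0)
  [1] λ.(λ.λ.λ.0 1) (λ.1)
  [2] λ.λ.λ.0 1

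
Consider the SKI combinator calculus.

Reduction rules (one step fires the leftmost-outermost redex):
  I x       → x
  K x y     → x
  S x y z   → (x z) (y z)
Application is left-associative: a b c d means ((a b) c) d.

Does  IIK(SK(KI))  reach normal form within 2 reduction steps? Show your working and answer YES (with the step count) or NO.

Answer: YES — reaches normal form K(SK(KI)) in 2 ≤ 2 steps

Reduction:
  start: IIK(SK(KI))
  [1] IK(SK(KI))
  [2] K(SK(KI))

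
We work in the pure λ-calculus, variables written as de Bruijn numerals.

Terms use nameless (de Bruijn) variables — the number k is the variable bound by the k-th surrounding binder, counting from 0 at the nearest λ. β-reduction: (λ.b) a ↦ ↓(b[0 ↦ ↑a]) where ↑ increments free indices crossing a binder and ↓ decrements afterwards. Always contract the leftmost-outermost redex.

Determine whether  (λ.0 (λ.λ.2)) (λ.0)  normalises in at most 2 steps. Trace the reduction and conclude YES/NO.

Answer: YES — reaches normal form λ.λ.λ.0 in 2 ≤ 2 steps

Derivation:
  start: (λ.0 (λ.λ.2)) (λ.0)
  [1] (λ.0) (λ.λ.λ.0)
  [2] λ.λ.λ.0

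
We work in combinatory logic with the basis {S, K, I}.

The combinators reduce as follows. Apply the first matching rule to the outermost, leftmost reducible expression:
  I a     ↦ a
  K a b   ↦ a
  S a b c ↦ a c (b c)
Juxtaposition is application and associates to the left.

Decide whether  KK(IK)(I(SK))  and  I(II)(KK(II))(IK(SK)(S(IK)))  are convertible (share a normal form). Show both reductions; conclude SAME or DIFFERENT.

Answer: SAME — A ⇓ K(SK), B ⇓ K(SK)

Derivation:
Term A:
  start: KK(IK)(I(SK))
  →1  K(I(SK))
  →2  K(SK)

Term B:
  start: I(II)(KK(II))(IK(SK)(S(IK)))
  →1  II(KK(II))(IK(SK)(S(IK)))
  →2  I(KK(II))(IK(SK)(S(IK)))
  →3  KK(II)(IK(SK)(S(IK)))
  →4  K(IK(SK)(S(IK)))
  →5  K(K(SK)(S(IK)))
  →6  K(SK)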